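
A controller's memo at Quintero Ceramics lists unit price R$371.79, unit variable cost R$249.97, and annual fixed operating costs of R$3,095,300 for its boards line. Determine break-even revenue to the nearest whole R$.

CM per unit = R$371.79 − R$249.97 = R$121.82; CM ratio = R$121.82 / R$371.79 = 0.3277.
Break-even sales = FC ÷ CM ratio = R$3,095,300 × R$371.79 / R$121.82 = R$9,446,738.

R$9,446,738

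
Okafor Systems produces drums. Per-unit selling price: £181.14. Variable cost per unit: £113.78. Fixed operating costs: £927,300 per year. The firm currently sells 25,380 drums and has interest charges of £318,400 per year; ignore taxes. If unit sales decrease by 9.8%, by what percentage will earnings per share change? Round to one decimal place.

At 25,380 units, contribution = 25,380 × £67.36 = £1,709,596.80.
Operating income = contribution − fixed costs = £1,709,596.80 − £927,300 = £782,296.80.
Interest = £318,400.00, so EBIT − I = £463,896.80.
DCL = total CM / (EBIT − I) = £1,709,596.80 / £463,896.80 = 3.6853.
EPS therefore changes by 3.6853 × (-9.8%) = -36.1%.

-36.1%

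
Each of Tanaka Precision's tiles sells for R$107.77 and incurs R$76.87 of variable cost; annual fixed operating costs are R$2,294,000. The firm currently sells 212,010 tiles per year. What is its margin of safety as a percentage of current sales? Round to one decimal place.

Unit CM = price − variable cost = R$107.77 − R$76.87 = R$30.90. Break-even units = R$2,294,000 ÷ R$30.90 = 74,239.48; break-even revenue = 74,239.48 × R$107.77 = R$8,000,789.00.
Actual sales revenue = 212,010 × R$107.77 = R$22,848,317.70.
Margin of safety = (R$22,848,317.70 − R$8,000,789.00) ÷ R$22,848,317.70 = 65.0%.

65.0%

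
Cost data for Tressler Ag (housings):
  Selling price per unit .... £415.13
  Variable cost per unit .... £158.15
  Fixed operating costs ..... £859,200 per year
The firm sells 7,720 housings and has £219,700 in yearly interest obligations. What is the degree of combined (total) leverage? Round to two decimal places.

2.19

Total contribution margin = 7,720 × £256.98 = £1,983,885.60.
Operating income = contribution − fixed costs = £1,983,885.60 − £859,200 = £1,124,685.60. Interest = £219,700.00.
DOL = £1,983,885.60 ÷ £1,124,685.60 = 1.7639; DFL = £1,124,685.60 ÷ £904,985.60 = 1.2428.
DCL = DOL × DFL = 1.7639 × 1.2428 = 2.1922.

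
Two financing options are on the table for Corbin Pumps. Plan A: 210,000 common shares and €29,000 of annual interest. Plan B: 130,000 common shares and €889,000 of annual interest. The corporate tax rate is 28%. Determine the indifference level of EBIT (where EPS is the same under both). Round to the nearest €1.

€2,286,500

At indifference, (EBIT − 29,000)(1 − t)/210,000 = (EBIT − 889,000)(1 − t)/130,000.
The (1 − t) factor cancels: (EBIT − 29,000) × 130,000 = (EBIT − 889,000) × 210,000.
EBIT × (210,000 − 130,000) = 889,000 × 210,000 − 29,000 × 130,000 = 182,920,000,000, so EBIT = 182,920,000,000 ÷ 80,000 = 2,286,500.00.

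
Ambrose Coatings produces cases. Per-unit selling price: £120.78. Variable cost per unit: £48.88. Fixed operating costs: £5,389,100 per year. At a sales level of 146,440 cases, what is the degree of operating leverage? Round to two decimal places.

At 146,440 units, contribution = 146,440 × £71.90 = £10,529,036.00.
EBIT = £10,529,036.00 − £5,389,100 = £5,139,936.00.
So DOL = total CM / EBIT = £10,529,036.00 / £5,139,936.00 = 2.0485.

2.05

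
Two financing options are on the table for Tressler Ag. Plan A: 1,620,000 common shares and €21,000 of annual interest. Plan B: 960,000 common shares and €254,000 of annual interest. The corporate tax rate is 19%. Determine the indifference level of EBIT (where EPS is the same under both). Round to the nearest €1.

€592,909

Set EPS_A = EPS_B: (EBIT − €21,000)(1 − 0.19) ÷ 1,620,000 = (EBIT − €254,000)(1 − 0.19) ÷ 960,000.
Cancelling (1 − t) and cross-multiplying: 960,000·(EBIT − 21,000) = 1,620,000·(EBIT − 254,000).
Solving, EBIT = (254,000·1,620,000 − 21,000·960,000) / (1,620,000 − 960,000) = 391,320,000,000 / 660,000 = 592,909.09.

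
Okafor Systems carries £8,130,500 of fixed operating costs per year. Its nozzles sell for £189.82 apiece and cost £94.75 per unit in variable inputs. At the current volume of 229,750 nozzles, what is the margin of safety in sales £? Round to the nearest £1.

Contribution margin per unit = £189.82 − £94.75 = £95.07. Break-even units = £8,130,500 ÷ £95.07 = 85,521.19; break-even revenue = 85,521.19 × £189.82 = £16,233,633.22.
Current sales = 229,750 × £189.82 = £43,611,145.00.
Margin of safety = £43,611,145.00 − £16,233,633.22 = £27,377,512.

£27,377,512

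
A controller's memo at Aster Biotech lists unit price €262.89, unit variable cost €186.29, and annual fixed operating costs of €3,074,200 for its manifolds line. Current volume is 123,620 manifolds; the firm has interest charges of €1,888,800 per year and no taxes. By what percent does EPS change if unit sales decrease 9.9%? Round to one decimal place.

-20.8%

At 123,620 units, contribution = 123,620 × €76.60 = €9,469,292.00.
Operating income = contribution − fixed costs = €9,469,292.00 − €3,074,200 = €6,395,092.00.
Interest = €1,888,800.00, so EBIT − I = €4,506,292.00.
DCL = total CM / (EBIT − I) = €9,469,292.00 / €4,506,292.00 = 2.1013.
EPS therefore changes by 2.1013 × (-9.9%) = -20.8%.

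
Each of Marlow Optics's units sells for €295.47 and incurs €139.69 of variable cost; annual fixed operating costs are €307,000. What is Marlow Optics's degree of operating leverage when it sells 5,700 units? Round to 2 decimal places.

At 5,700 units, contribution = 5,700 × €155.78 = €887,946.00.
EBIT = €887,946.00 − €307,000 = €580,946.00.
DOL = contribution ÷ EBIT = €887,946.00 ÷ €580,946.00 = 1.5284.

1.53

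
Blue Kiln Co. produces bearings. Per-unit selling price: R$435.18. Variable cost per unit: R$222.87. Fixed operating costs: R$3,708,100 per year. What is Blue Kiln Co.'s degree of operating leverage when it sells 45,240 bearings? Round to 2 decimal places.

Contribution at this volume is 45,240 × R$212.31 = R$9,604,904.40.
EBIT = R$9,604,904.40 − R$3,708,100 = R$5,896,804.40.
So DOL = total CM / EBIT = R$9,604,904.40 / R$5,896,804.40 = 1.6288.

1.63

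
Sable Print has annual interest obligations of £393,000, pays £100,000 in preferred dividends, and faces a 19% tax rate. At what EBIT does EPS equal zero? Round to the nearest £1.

Grossing the preferred dividend up to pre-tax terms: £100,000 / (1 − 0.19) = £123,456.79.
Financial break-even EBIT = interest + D_p ÷ (1 − t) = £393,000 + £123,456.79 = £516,456.79.

£516,457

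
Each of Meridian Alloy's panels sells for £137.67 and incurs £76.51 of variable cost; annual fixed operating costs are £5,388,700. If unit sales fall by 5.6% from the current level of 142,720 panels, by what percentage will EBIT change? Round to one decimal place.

-14.6%

Contribution at this volume is 142,720 × £61.16 = £8,728,755.20.
Operating income = contribution − fixed costs = £8,728,755.20 − £5,388,700 = £3,340,055.20.
Degree of operating leverage = £8,728,755.20 / £3,340,055.20 = 2.6134.
So EBIT moves 2.6134 × (-5.6%) = -14.6%.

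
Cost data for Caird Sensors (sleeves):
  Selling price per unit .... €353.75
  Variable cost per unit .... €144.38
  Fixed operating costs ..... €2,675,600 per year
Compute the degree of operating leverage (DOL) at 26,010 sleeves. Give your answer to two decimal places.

1.97

Total contribution margin = 26,010 × €209.37 = €5,445,713.70.
EBIT = €5,445,713.70 − €2,675,600 = €2,770,113.70.
DOL = contribution ÷ EBIT = €5,445,713.70 ÷ €2,770,113.70 = 1.9659.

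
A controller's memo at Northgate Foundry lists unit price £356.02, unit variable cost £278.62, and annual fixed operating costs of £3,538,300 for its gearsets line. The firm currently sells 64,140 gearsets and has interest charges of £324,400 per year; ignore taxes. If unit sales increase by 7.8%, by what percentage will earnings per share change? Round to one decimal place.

At 64,140 units, contribution = 64,140 × £77.40 = £4,964,436.00.
EBIT = £4,964,436.00 − £3,538,300 = £1,426,136.00.
After interest of £324,400.00, pre-tax earnings = £1,101,736.00.
DCL = total CM / (EBIT − I) = £4,964,436.00 / £1,101,736.00 = 4.5060.
%ΔEPS = DCL × %ΔSales = 4.5060 × +7.8% = +35.1%.

+35.1%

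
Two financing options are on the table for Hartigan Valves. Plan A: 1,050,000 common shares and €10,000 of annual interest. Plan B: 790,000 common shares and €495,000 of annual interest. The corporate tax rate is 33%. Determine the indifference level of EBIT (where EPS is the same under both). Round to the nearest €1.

€1,968,654

At indifference, (EBIT − 10,000)(1 − t)/1,050,000 = (EBIT − 495,000)(1 − t)/790,000.
Cancelling (1 − t) and cross-multiplying: 790,000·(EBIT − 10,000) = 1,050,000·(EBIT − 495,000).
EBIT × (1,050,000 − 790,000) = 495,000 × 1,050,000 − 10,000 × 790,000 = 511,850,000,000, so EBIT = 511,850,000,000 ÷ 260,000 = 1,968,653.85.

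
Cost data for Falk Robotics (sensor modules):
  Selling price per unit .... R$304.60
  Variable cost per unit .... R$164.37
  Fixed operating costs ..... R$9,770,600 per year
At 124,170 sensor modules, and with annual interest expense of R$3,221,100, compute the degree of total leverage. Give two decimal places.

Total contribution margin = 124,170 × R$140.23 = R$17,412,359.10.
EBIT = R$17,412,359.10 − R$9,770,600 = R$7,641,759.10. Interest = R$3,221,100.00, so EBIT − I = R$4,420,659.10.
DCL = contribution ÷ (EBIT − I) = R$17,412,359.10 ÷ R$4,420,659.10 = 3.9389.

3.94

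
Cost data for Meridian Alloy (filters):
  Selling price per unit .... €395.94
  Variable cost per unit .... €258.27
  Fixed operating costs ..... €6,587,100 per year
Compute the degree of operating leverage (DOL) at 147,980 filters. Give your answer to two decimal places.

1.48

At 147,980 units, contribution = 147,980 × €137.67 = €20,372,406.60.
EBIT = €20,372,406.60 − €6,587,100 = €13,785,306.60.
DOL = contribution ÷ EBIT = €20,372,406.60 ÷ €13,785,306.60 = 1.4778.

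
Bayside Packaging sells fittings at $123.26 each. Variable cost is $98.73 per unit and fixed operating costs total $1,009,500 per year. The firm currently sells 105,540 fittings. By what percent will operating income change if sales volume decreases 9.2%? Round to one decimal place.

-15.1%

Total contribution margin = 105,540 × $24.53 = $2,588,896.20.
Operating income = contribution − fixed costs = $2,588,896.20 − $1,009,500 = $1,579,396.20.
So DOL = total CM / EBIT = $2,588,896.20 / $1,579,396.20 = 1.6392.
%ΔEBIT = DOL × %ΔSales = 1.6392 × -9.2% = -15.1%.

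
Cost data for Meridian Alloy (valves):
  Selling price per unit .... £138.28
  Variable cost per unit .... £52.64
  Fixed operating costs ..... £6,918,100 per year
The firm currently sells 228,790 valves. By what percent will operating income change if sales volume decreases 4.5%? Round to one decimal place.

At 228,790 units, contribution = 228,790 × £85.64 = £19,593,575.60.
EBIT = £19,593,575.60 − £6,918,100 = £12,675,475.60.
DOL = contribution ÷ EBIT = £19,593,575.60 ÷ £12,675,475.60 = 1.5458.
Operating income changes by 1.5458 × -4.5% = -7.0%.

-7.0%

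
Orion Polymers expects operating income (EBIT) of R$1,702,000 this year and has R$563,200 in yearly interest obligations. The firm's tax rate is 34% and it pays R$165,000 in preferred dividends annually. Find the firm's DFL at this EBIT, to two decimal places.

1.91

Interest = R$563,200.00.
Preferred dividends grossed up pre-tax: R$165,000 / (1 − 0.34) = R$250,000.00.
DFL = EBIT ÷ [EBIT − I − D_p/(1−t)] = R$1,702,000 ÷ [R$1,702,000 − R$563,200.00 − R$250,000.00] = R$1,702,000 ÷ R$888,800.00 = 1.9149.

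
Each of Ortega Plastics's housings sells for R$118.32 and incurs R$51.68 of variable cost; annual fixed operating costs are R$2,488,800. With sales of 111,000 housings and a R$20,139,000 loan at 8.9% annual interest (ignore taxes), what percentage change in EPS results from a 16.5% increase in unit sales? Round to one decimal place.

Contribution at this volume is 111,000 × R$66.64 = R$7,397,040.00.
Subtracting fixed costs: EBIT = R$7,397,040.00 − R$2,488,800 = R$4,908,240.00.
Interest = R$1,792,371.00, so EBIT − I = R$3,115,869.00.
Degree of combined leverage = contribution ÷ (EBIT − I) = R$7,397,040.00 ÷ R$3,115,869.00 = 2.3740.
EPS therefore changes by 2.3740 × (+16.5%) = +39.2%.

+39.2%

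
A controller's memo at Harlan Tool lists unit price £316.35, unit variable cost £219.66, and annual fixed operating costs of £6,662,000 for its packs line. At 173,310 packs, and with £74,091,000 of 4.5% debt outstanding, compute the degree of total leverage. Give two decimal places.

2.48

Total contribution margin = 173,310 × £96.69 = £16,757,343.90.
Subtracting fixed costs: EBIT = £16,757,343.90 − £6,662,000 = £10,095,343.90. Interest = £3,334,095.00, so EBIT − I = £6,761,248.90.
DCL = contribution ÷ (EBIT − I) = £16,757,343.90 ÷ £6,761,248.90 = 2.4784.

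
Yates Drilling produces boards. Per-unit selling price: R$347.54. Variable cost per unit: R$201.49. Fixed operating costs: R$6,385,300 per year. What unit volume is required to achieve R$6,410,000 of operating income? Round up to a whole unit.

Contribution margin per unit = R$347.54 − R$201.49 = R$146.05.
Required volume = (fixed costs + target profit) ÷ CM = (R$6,385,300 + R$6,410,000) ÷ R$146.05 = 87,609.04, so 87,610 boards.

87,610 boards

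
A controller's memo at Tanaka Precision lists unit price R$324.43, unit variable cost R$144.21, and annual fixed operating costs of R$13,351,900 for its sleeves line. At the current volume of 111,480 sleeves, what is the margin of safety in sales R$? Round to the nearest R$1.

R$12,131,517

Unit CM = price − variable cost = R$324.43 − R$144.21 = R$180.22. Break-even units = R$13,351,900 ÷ R$180.22 = 74,086.67; break-even revenue = 74,086.67 × R$324.43 = R$24,035,938.95.
Actual sales revenue = 111,480 × R$324.43 = R$36,167,456.40.
Margin of safety = R$36,167,456.40 − R$24,035,938.95 = R$12,131,517.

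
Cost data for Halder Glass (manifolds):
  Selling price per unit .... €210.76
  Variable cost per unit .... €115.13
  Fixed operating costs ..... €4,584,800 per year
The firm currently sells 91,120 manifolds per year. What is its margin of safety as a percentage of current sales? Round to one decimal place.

Contribution margin per unit = €210.76 − €115.13 = €95.63. Break-even units = €4,584,800 ÷ €95.63 = 47,943.11; break-even revenue = 47,943.11 × €210.76 = €10,104,490.72.
Actual sales revenue = 91,120 × €210.76 = €19,204,451.20.
Margin of safety = (€19,204,451.20 − €10,104,490.72) ÷ €19,204,451.20 = 47.4%.

47.4%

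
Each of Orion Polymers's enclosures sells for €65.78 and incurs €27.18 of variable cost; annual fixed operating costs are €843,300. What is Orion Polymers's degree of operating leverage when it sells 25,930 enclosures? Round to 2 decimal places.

6.35

Contribution at this volume is 25,930 × €38.60 = €1,000,898.00.
Subtracting fixed costs: EBIT = €1,000,898.00 − €843,300 = €157,598.00.
Degree of operating leverage = €1,000,898.00 / €157,598.00 = 6.3510.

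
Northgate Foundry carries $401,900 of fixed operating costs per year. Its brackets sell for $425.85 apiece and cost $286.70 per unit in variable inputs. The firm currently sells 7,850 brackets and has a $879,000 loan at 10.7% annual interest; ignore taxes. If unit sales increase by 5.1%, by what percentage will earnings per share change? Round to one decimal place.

Contribution at this volume is 7,850 × $139.15 = $1,092,327.50.
Operating income = contribution − fixed costs = $1,092,327.50 − $401,900 = $690,427.50.
After interest of $94,053.00, pre-tax earnings = $596,374.50.
Degree of combined leverage = contribution ÷ (EBIT − I) = $1,092,327.50 ÷ $596,374.50 = 1.8316.
EPS therefore changes by 1.8316 × (+5.1%) = +9.3%.

+9.3%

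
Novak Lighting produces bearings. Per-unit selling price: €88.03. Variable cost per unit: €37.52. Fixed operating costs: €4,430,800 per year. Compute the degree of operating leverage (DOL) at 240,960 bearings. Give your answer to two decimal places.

1.57

Total contribution margin = 240,960 × €50.51 = €12,170,889.60.
Operating income = contribution − fixed costs = €12,170,889.60 − €4,430,800 = €7,740,089.60.
So DOL = total CM / EBIT = €12,170,889.60 / €7,740,089.60 = 1.5724.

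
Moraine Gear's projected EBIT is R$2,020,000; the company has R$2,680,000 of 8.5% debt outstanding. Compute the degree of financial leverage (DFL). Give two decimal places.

Interest = R$227,800.00.
DFL = EBIT ÷ (EBIT − I) = R$2,020,000 ÷ (R$2,020,000 − R$227,800.00) = R$2,020,000 ÷ R$1,792,200.00 = 1.1271.

1.13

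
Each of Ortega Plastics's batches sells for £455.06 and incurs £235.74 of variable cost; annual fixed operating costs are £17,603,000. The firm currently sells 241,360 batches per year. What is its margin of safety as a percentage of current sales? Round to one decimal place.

Contribution margin per unit = £455.06 − £235.74 = £219.32. Break-even units = £17,603,000 ÷ £219.32 = 80,261.72; break-even revenue = 80,261.72 × £455.06 = £36,523,897.41.
Current sales = 241,360 × £455.06 = £109,833,281.60.
Margin of safety = (£109,833,281.60 − £36,523,897.41) ÷ £109,833,281.60 = 66.7%.

66.7%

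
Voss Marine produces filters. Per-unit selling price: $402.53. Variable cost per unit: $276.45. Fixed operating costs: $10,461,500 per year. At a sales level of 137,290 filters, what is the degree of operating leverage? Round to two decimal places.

Total contribution margin = 137,290 × $126.08 = $17,309,523.20.
Operating income = contribution − fixed costs = $17,309,523.20 − $10,461,500 = $6,848,023.20.
DOL = contribution ÷ EBIT = $17,309,523.20 ÷ $6,848,023.20 = 2.5277.

2.53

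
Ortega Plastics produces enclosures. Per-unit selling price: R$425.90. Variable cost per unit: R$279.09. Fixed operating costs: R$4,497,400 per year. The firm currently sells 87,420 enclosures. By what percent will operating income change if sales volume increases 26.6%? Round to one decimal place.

Total contribution margin = 87,420 × R$146.81 = R$12,834,130.20.
Subtracting fixed costs: EBIT = R$12,834,130.20 − R$4,497,400 = R$8,336,730.20.
Degree of operating leverage = R$12,834,130.20 / R$8,336,730.20 = 1.5395.
So EBIT moves 1.5395 × (+26.6%) = +40.9%.

+40.9%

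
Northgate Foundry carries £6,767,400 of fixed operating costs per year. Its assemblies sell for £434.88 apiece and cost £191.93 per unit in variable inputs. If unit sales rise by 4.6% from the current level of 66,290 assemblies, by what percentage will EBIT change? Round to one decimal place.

+7.9%

At 66,290 units, contribution = 66,290 × £242.95 = £16,105,155.50.
Subtracting fixed costs: EBIT = £16,105,155.50 − £6,767,400 = £9,337,755.50.
Degree of operating leverage = £16,105,155.50 / £9,337,755.50 = 1.7247.
So EBIT moves 1.7247 × (+4.6%) = +7.9%.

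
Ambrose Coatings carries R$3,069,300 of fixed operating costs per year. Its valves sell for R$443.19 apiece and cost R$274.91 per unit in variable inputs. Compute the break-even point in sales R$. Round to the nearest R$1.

R$8,083,451

CM per unit = R$443.19 − R$274.91 = R$168.28; CM ratio = R$168.28 / R$443.19 = 0.3797.
Break-even revenue = fixed costs × price ÷ CM = R$3,069,300 × R$443.19 ÷ R$168.28 = R$8,083,451.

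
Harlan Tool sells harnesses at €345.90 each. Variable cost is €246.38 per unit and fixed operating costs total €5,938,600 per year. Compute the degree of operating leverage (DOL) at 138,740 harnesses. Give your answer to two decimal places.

At 138,740 units, contribution = 138,740 × €99.52 = €13,807,404.80.
EBIT = €13,807,404.80 − €5,938,600 = €7,868,804.80.
DOL = contribution ÷ EBIT = €13,807,404.80 ÷ €7,868,804.80 = 1.7547.

1.75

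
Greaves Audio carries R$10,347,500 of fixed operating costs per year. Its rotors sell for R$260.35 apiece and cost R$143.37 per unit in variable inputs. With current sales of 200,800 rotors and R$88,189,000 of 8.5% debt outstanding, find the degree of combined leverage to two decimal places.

4.16

Contribution at this volume is 200,800 × R$116.98 = R$23,489,584.00.
Operating income = contribution − fixed costs = R$23,489,584.00 − R$10,347,500 = R$13,142,084.00. Interest = R$7,496,065.00.
DOL = R$23,489,584.00 ÷ R$13,142,084.00 = 1.7874; DFL = R$13,142,084.00 ÷ R$5,646,019.00 = 2.3277.
Combined leverage = 1.7874 × 2.3277 = 4.1605.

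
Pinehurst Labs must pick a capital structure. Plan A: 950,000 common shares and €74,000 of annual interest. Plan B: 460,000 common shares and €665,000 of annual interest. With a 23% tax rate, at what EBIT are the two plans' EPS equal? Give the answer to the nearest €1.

Set EPS_A = EPS_B: (EBIT − €74,000)(1 − 0.23) ÷ 950,000 = (EBIT − €665,000)(1 − 0.23) ÷ 460,000.
Cancelling (1 − t) and cross-multiplying: 460,000·(EBIT − 74,000) = 950,000·(EBIT − 665,000).
EBIT × (950,000 − 460,000) = 665,000 × 950,000 − 74,000 × 460,000 = 597,710,000,000, so EBIT = 597,710,000,000 ÷ 490,000 = 1,219,816.33.

€1,219,816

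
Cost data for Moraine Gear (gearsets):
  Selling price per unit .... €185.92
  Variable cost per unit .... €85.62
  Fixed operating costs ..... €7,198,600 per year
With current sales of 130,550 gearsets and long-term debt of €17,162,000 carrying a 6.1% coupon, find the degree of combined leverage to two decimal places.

Total contribution margin = 130,550 × €100.30 = €13,094,165.00.
Subtracting fixed costs: EBIT = €13,094,165.00 − €7,198,600 = €5,895,565.00. Interest = €1,046,882.00.
DOL = €13,094,165.00 ÷ €5,895,565.00 = 2.2210; DFL = €5,895,565.00 ÷ €4,848,683.00 = 1.2159.
DCL = DOL × DFL = 2.2210 × 1.2159 = 2.7005.

2.70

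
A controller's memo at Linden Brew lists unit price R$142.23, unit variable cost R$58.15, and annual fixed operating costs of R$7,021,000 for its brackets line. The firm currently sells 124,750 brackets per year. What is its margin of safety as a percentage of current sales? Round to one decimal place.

Unit CM = price − variable cost = R$142.23 − R$58.15 = R$84.08. Break-even units = R$7,021,000 ÷ R$84.08 = 83,503.81; break-even revenue = 83,503.81 × R$142.23 = R$11,876,746.31.
Actual sales revenue = 124,750 × R$142.23 = R$17,743,192.50.
Margin of safety = (R$17,743,192.50 − R$11,876,746.31) ÷ R$17,743,192.50 = 33.1%.

33.1%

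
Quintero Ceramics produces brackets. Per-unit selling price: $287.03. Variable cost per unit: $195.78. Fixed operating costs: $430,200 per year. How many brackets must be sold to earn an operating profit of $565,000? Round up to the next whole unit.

10,907 brackets

Unit CM = price − variable cost = $287.03 − $195.78 = $91.25.
Need Q such that Q × $91.25 − $430,200 = $565,000, i.e. Q = $995,200 / $91.25 = 10,906.30 → 10,907.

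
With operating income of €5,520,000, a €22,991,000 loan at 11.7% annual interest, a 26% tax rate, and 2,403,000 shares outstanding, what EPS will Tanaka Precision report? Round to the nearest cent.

€0.87

Pre-tax income = €5,520,000 − €2,689,947.00 = €2,830,053.00.
Net income = €2,830,053.00 × (1 − 0.26) = €2,094,239.22.
EPS = €2,094,239.22 ÷ 2,403,000 = €0.87.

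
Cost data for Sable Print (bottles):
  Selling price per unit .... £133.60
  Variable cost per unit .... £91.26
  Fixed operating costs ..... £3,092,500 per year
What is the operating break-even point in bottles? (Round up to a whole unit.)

73,040 bottles

Each unit contributes £133.60 − £91.26 = £42.34.
Units to break even: £3,092,500 ÷ £42.34 = 73,039.68, rounded up to 73,040.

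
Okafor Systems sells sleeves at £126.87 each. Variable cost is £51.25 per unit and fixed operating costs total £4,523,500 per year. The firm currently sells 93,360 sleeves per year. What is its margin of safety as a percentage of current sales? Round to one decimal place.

Contribution margin per unit = £126.87 − £51.25 = £75.62. Break-even units = £4,523,500 ÷ £75.62 = 59,818.83; break-even revenue = 59,818.83 × £126.87 = £7,589,215.09.
Actual sales revenue = 93,360 × £126.87 = £11,844,583.20.
Margin of safety = (£11,844,583.20 − £7,589,215.09) ÷ £11,844,583.20 = 35.9%.

35.9%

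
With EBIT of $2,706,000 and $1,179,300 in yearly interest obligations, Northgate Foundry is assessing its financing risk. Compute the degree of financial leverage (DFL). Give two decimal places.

1.77

Interest = $1,179,300.00.
DFL = EBIT ÷ (EBIT − I) = $2,706,000 ÷ ($2,706,000 − $1,179,300.00) = $2,706,000 ÷ $1,526,700.00 = 1.7725.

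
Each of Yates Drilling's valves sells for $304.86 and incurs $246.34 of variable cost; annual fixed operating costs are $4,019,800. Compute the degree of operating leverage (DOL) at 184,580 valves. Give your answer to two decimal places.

Total contribution margin = 184,580 × $58.52 = $10,801,621.60.
Operating income = contribution − fixed costs = $10,801,621.60 − $4,019,800 = $6,781,821.60.
Degree of operating leverage = $10,801,621.60 / $6,781,821.60 = 1.5927.

1.59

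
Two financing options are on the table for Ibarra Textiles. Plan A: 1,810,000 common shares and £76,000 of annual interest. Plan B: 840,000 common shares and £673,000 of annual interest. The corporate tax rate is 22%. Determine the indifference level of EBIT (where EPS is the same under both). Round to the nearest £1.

At indifference, (EBIT − 76,000)(1 − t)/1,810,000 = (EBIT − 673,000)(1 − t)/840,000.
The (1 − t) factor cancels: (EBIT − 76,000) × 840,000 = (EBIT − 673,000) × 1,810,000.
EBIT × (1,810,000 − 840,000) = 673,000 × 1,810,000 − 76,000 × 840,000 = 1,154,290,000,000, so EBIT = 1,154,290,000,000 ÷ 970,000 = 1,189,989.69.

£1,189,990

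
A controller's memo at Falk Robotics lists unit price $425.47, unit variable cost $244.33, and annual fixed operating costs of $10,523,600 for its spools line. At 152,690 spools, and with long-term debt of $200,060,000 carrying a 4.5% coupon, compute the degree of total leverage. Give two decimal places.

3.40

Contribution at this volume is 152,690 × $181.14 = $27,658,266.60.
EBIT = $27,658,266.60 − $10,523,600 = $17,134,666.60. Interest = $9,002,700.00.
DOL = $27,658,266.60 ÷ $17,134,666.60 = 1.6142; DFL = $17,134,666.60 ÷ $8,131,966.60 = 2.1071.
DCL = DOL × DFL = 1.6142 × 2.1071 = 3.4013.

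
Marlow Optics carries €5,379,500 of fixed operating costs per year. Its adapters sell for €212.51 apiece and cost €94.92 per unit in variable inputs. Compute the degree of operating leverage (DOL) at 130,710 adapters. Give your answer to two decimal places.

Contribution at this volume is 130,710 × €117.59 = €15,370,188.90.
EBIT = €15,370,188.90 − €5,379,500 = €9,990,688.90.
So DOL = total CM / EBIT = €15,370,188.90 / €9,990,688.90 = 1.5385.

1.54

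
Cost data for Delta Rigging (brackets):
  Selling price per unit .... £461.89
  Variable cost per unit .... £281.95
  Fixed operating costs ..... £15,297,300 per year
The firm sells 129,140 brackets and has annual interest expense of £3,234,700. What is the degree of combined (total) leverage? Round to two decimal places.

4.94

Contribution at this volume is 129,140 × £179.94 = £23,237,451.60.
Subtracting fixed costs: EBIT = £23,237,451.60 − £15,297,300 = £7,940,151.60. Interest = £3,234,700.00.
DOL = £23,237,451.60 ÷ £7,940,151.60 = 2.9266; DFL = £7,940,151.60 ÷ £4,705,451.60 = 1.6874.
Combined leverage = 2.9266 × 1.6874 = 4.9383.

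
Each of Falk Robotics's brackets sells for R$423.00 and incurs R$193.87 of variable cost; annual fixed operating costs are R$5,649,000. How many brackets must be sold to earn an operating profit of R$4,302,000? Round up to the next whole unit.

43,430 brackets

Contribution margin per unit = R$423.00 − R$193.87 = R$229.13.
Required volume = (fixed costs + target profit) ÷ CM = (R$5,649,000 + R$4,302,000) ÷ R$229.13 = 43,429.49, so 43,430 brackets.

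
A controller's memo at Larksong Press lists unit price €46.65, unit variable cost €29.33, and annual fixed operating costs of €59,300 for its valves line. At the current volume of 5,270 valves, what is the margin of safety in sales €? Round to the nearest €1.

€86,126

Unit CM = price − variable cost = €46.65 − €29.33 = €17.32. Break-even units = €59,300 ÷ €17.32 = 3,423.79; break-even revenue = 3,423.79 × €46.65 = €159,719.69.
Current sales = 5,270 × €46.65 = €245,845.50.
Margin of safety = €245,845.50 − €159,719.69 = €86,126.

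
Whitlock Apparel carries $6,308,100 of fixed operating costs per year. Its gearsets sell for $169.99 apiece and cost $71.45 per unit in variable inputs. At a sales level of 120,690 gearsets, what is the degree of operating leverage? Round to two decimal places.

At 120,690 units, contribution = 120,690 × $98.54 = $11,892,792.60.
EBIT = $11,892,792.60 − $6,308,100 = $5,584,692.60.
So DOL = total CM / EBIT = $11,892,792.60 / $5,584,692.60 = 2.1295.

2.13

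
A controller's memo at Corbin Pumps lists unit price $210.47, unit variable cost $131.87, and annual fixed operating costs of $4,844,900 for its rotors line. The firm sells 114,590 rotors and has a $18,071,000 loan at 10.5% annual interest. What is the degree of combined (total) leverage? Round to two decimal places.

3.98

Contribution at this volume is 114,590 × $78.60 = $9,006,774.00.
EBIT = $9,006,774.00 − $4,844,900 = $4,161,874.00. Interest = $1,897,455.00.
DOL = $9,006,774.00 ÷ $4,161,874.00 = 2.1641; DFL = $4,161,874.00 ÷ $2,264,419.00 = 1.8379.
Combined leverage = 2.1641 × 1.8379 = 3.9774.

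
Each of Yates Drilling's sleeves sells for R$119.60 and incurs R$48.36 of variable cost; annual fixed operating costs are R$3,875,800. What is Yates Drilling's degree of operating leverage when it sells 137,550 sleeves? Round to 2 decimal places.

1.65

Total contribution margin = 137,550 × R$71.24 = R$9,799,062.00.
Subtracting fixed costs: EBIT = R$9,799,062.00 − R$3,875,800 = R$5,923,262.00.
Degree of operating leverage = R$9,799,062.00 / R$5,923,262.00 = 1.6543.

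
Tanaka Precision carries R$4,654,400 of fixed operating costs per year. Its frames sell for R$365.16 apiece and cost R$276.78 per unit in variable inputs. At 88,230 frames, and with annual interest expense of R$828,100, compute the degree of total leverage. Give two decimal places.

Total contribution margin = 88,230 × R$88.38 = R$7,797,767.40.
Subtracting fixed costs: EBIT = R$7,797,767.40 − R$4,654,400 = R$3,143,367.40. Interest = R$828,100.00, so EBIT − I = R$2,315,267.40.
Degree of total leverage = total CM / (EBIT − interest) = R$7,797,767.40 / R$2,315,267.40 = 3.3680.

3.37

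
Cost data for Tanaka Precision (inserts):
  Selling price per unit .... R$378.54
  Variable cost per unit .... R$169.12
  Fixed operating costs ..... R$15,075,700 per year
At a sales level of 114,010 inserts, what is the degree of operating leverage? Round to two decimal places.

Contribution at this volume is 114,010 × R$209.42 = R$23,875,974.20.
EBIT = R$23,875,974.20 − R$15,075,700 = R$8,800,274.20.
Degree of operating leverage = R$23,875,974.20 / R$8,800,274.20 = 2.7131.

2.71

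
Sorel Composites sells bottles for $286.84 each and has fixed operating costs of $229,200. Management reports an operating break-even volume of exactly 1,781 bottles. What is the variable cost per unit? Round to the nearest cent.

Contribution per unit must be FC / Q = $229,200 / 1,781 = $128.6917.
Hence VC = price − CM = $286.84 − $128.6917 = $158.15.

$158.15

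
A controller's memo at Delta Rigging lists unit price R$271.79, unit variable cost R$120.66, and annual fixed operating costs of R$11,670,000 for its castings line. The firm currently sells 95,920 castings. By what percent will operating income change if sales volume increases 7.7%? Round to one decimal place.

At 95,920 units, contribution = 95,920 × R$151.13 = R$14,496,389.60.
Operating income = contribution − fixed costs = R$14,496,389.60 − R$11,670,000 = R$2,826,389.60.
So DOL = total CM / EBIT = R$14,496,389.60 / R$2,826,389.60 = 5.1289.
So EBIT moves 5.1289 × (+7.7%) = +39.5%.

+39.5%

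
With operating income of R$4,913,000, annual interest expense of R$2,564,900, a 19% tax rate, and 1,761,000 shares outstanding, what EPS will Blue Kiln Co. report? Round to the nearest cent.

R$1.08

Interest = R$2,564,900.00, so EBT = R$4,913,000 − R$2,564,900.00 = R$2,348,100.00.
Net income = R$2,348,100.00 × (1 − 0.19) = R$1,901,961.00.
Per share: R$1,901,961.00 / 1,761,000 shares = R$1.08.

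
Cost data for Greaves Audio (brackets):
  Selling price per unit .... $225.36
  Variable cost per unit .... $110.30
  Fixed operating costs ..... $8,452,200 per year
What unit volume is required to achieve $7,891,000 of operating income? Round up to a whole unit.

Unit CM = price − variable cost = $225.36 − $110.30 = $115.06.
Required volume = (fixed costs + target profit) ÷ CM = ($8,452,200 + $7,891,000) ÷ $115.06 = 142,040.67, so 142,041 brackets.

142,041 brackets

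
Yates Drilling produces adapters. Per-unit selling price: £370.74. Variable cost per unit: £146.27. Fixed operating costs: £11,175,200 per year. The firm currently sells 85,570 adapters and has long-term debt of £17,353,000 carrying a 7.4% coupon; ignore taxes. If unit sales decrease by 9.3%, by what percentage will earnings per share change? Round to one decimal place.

-26.5%

Contribution at this volume is 85,570 × £224.47 = £19,207,897.90.
Subtracting fixed costs: EBIT = £19,207,897.90 − £11,175,200 = £8,032,697.90.
Interest = £1,284,122.00, so EBIT − I = £6,748,575.90.
Degree of combined leverage = contribution ÷ (EBIT − I) = £19,207,897.90 ÷ £6,748,575.90 = 2.8462.
%ΔEPS = DCL × %ΔSales = 2.8462 × -9.3% = -26.5%.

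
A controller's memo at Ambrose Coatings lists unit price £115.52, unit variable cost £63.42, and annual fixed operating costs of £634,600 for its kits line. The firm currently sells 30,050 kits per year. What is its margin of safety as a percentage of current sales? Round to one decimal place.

59.5%

Each unit contributes £115.52 − £63.42 = £52.10. Break-even units = £634,600 ÷ £52.10 = 12,180.42; break-even revenue = 12,180.42 × £115.52 = £1,407,082.38.
Current sales = 30,050 × £115.52 = £3,471,376.00.
Margin of safety = (£3,471,376.00 − £1,407,082.38) ÷ £3,471,376.00 = 59.5%.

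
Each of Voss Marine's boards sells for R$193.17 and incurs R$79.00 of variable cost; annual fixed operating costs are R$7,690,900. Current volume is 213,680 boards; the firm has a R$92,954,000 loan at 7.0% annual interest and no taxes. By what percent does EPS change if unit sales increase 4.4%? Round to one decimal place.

Contribution at this volume is 213,680 × R$114.17 = R$24,395,845.60.
Subtracting fixed costs: EBIT = R$24,395,845.60 − R$7,690,900 = R$16,704,945.60.
After interest of R$6,506,780.00, pre-tax earnings = R$10,198,165.60.
DCL = total CM / (EBIT − I) = R$24,395,845.60 / R$10,198,165.60 = 2.3922.
%ΔEPS = DCL × %ΔSales = 2.3922 × +4.4% = +10.5%.

+10.5%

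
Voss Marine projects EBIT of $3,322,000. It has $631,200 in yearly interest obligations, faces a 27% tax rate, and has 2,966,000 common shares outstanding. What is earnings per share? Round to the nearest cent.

$0.66

Interest = $631,200.00, so EBT = $3,322,000 − $631,200.00 = $2,690,800.00.
Net income = $2,690,800.00 × (1 − 0.27) = $1,964,284.00.
EPS = $1,964,284.00 ÷ 2,966,000 = $0.66.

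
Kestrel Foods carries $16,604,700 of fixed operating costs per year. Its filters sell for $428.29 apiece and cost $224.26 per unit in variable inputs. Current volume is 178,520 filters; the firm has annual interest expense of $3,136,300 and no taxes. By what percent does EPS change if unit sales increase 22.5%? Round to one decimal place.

Total contribution margin = 178,520 × $204.03 = $36,423,435.60.
Subtracting fixed costs: EBIT = $36,423,435.60 − $16,604,700 = $19,818,735.60.
After interest of $3,136,300.00, pre-tax earnings = $16,682,435.60.
DCL = total CM / (EBIT − I) = $36,423,435.60 / $16,682,435.60 = 2.1833.
%ΔEPS = DCL × %ΔSales = 2.1833 × +22.5% = +49.1%.

+49.1%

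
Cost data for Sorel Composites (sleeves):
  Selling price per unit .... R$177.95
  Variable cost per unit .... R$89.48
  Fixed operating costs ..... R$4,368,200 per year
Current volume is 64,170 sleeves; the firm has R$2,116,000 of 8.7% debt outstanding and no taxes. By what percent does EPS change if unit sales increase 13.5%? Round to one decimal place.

Total contribution margin = 64,170 × R$88.47 = R$5,677,119.90.
EBIT = R$5,677,119.90 − R$4,368,200 = R$1,308,919.90.
After interest of R$184,092.00, pre-tax earnings = R$1,124,827.90.
DCL = total CM / (EBIT − I) = R$5,677,119.90 / R$1,124,827.90 = 5.0471.
%ΔEPS = DCL × %ΔSales = 5.0471 × +13.5% = +68.1%.

+68.1%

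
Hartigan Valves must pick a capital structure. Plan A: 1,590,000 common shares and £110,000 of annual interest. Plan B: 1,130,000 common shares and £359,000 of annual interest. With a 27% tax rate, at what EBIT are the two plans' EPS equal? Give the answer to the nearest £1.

Set EPS_A = EPS_B: (EBIT − £110,000)(1 − 0.27) ÷ 1,590,000 = (EBIT − £359,000)(1 − 0.27) ÷ 1,130,000.
The (1 − t) factor cancels: (EBIT − 110,000) × 1,130,000 = (EBIT − 359,000) × 1,590,000.
EBIT × (1,590,000 − 1,130,000) = 359,000 × 1,590,000 − 110,000 × 1,130,000 = 446,510,000,000, so EBIT = 446,510,000,000 ÷ 460,000 = 970,673.91.

£970,674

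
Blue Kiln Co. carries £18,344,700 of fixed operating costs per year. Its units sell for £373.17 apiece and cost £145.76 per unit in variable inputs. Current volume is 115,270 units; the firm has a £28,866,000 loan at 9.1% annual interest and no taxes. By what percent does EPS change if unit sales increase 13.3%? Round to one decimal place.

At 115,270 units, contribution = 115,270 × £227.41 = £26,213,550.70.
Subtracting fixed costs: EBIT = £26,213,550.70 − £18,344,700 = £7,868,850.70.
Interest = £2,626,806.00, so EBIT − I = £5,242,044.70.
DCL = total CM / (EBIT − I) = £26,213,550.70 / £5,242,044.70 = 5.0006.
%ΔEPS = DCL × %ΔSales = 5.0006 × +13.3% = +66.5%.

+66.5%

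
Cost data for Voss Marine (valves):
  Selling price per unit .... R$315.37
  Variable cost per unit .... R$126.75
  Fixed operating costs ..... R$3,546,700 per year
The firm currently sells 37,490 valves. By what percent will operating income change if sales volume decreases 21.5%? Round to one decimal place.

-43.1%

At 37,490 units, contribution = 37,490 × R$188.62 = R$7,071,363.80.
EBIT = R$7,071,363.80 − R$3,546,700 = R$3,524,663.80.
DOL = contribution ÷ EBIT = R$7,071,363.80 ÷ R$3,524,663.80 = 2.0063.
Operating income changes by 2.0063 × -21.5% = -43.1%.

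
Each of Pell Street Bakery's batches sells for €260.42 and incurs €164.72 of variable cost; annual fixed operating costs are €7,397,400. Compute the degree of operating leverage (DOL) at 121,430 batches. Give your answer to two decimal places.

Total contribution margin = 121,430 × €95.70 = €11,620,851.00.
Subtracting fixed costs: EBIT = €11,620,851.00 − €7,397,400 = €4,223,451.00.
So DOL = total CM / EBIT = €11,620,851.00 / €4,223,451.00 = 2.7515.

2.75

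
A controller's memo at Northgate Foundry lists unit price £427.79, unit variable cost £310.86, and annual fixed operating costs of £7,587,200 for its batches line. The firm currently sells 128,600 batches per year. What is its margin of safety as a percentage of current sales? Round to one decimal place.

49.5%

Each unit contributes £427.79 − £310.86 = £116.93. Break-even units = £7,587,200 ÷ £116.93 = 64,886.68; break-even revenue = 64,886.68 × £427.79 = £27,757,874.69.
Actual sales revenue = 128,600 × £427.79 = £55,013,794.00.
Margin of safety = (£55,013,794.00 − £27,757,874.69) ÷ £55,013,794.00 = 49.5%.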